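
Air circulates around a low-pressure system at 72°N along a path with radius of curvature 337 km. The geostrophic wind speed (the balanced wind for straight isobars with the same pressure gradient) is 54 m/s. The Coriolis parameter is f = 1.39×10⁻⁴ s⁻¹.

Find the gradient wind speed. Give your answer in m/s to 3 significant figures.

Around a low, centrifugal force acts outward with Coriolis, so pressure-gradient force balances both:
(1/ρ)|∂P/∂n| = fV + V²/R  →  V² + fR·V − fR·V_g = 0
With fR = 1.39×10⁻⁴ × 337×10³ m = 46.8 m/s:
V = [−fR + √((fR)² + 4 fR V_g)]/2 = [−46.8 + √(46.8² + 4×46.8×54)]/2 = 32.1 m/s
Subgeostrophic (V < V_g = 54 m/s), as expected around a low.

32.1 m/s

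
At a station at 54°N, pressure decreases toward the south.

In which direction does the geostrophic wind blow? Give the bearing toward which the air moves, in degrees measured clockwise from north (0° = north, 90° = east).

The pressure-gradient force points toward the south (bearing 180°).
Geostrophic balance: in the Northern Hemisphere the Coriolis force deflects motion to the right, so the geostrophic wind blows 90° to the right of the pressure-gradient force (low pressure on the left).
Rotating 180° by 90° clockwise gives 270° — the wind blows toward the west.

270°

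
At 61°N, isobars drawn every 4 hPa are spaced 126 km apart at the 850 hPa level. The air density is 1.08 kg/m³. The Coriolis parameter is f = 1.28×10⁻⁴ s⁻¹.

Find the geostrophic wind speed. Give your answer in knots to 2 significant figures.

45 knots

Pressure gradient: |∂P/∂n| = 400 Pa / 126000 m = 3.17×10⁻³ Pa/m
Geostrophic balance (pressure-gradient force = Coriolis force):
V_g = (1/(fρ)) |∂P/∂n| = 3.17×10⁻³ / (1.28×10⁻⁴ × 1.08) = 23.0 m/s
Converting: 23.0 m/s × 1.944 = 45 knots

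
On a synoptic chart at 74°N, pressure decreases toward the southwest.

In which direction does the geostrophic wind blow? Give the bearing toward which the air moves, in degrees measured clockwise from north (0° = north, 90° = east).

The pressure-gradient force points toward the southwest (bearing 225°).
Geostrophic balance: in the Northern Hemisphere the Coriolis force deflects motion to the right, so the geostrophic wind blows 90° to the right of the pressure-gradient force (low pressure on the left).
Rotating 225° by 90° clockwise gives 315° — the wind blows toward the northwest.

315°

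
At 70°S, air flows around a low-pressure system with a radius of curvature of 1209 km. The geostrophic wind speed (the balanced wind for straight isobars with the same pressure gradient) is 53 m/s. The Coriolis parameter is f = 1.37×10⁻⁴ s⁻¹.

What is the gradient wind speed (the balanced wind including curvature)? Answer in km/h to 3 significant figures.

Around a low, centrifugal force acts outward with Coriolis, so pressure-gradient force balances both:
(1/ρ)|∂P/∂n| = fV + V²/R  →  V² + fR·V − fR·V_g = 0
With fR = 1.37×10⁻⁴ × 1209×10³ m = 166 m/s:
V = [−fR + √((fR)² + 4 fR V_g)]/2 = [−166 + √(166² + 4×166×53)]/2 = 42.2 m/s
Subgeostrophic (V < V_g = 53 m/s), as expected around a low.
Converting: 42.2 m/s × 3.6 = 152 km/h

152 km/h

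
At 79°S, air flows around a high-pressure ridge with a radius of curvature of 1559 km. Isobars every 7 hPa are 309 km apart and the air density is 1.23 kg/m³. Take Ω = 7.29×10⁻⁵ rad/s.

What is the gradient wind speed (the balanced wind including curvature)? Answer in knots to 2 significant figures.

Coriolis parameter at 79°S:
f = 2Ω sin φ = 2 × 7.29×10⁻⁵ × sin 79° = 1.43×10⁻⁴ s⁻¹
Pressure gradient: |∂P/∂n| = 700 Pa / 309000 m = 2.27×10⁻³ Pa/m
Geostrophic speed: V_g = |∂P/∂n|/(fρ) = 2.27×10⁻³/(1.43×10⁻⁴ × 1.23) = 12.9 m/s
Around a high, pressure-gradient force acts outward with centrifugal, so Coriolis balances both:
fV = (1/ρ)|∂P/∂n| + V²/R  →  V² − fR·V + fR·V_g = 0
With fR = 1.43×10⁻⁴ × 1559×10³ m = 223 m/s:
V = [fR − √((fR)² − 4 fR V_g)]/2 = [223 − √(223² − 4×223×12.9)]/2 = 13.7 m/s
Supergeostrophic (V > V_g = 12.9 m/s), as expected around a high.
Converting: 13.7 m/s × 1.944 = 27 knots

27 knots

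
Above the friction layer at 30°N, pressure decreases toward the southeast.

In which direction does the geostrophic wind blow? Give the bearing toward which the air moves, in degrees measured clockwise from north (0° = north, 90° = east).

225°

The pressure-gradient force points toward the southeast (bearing 135°).
Geostrophic balance: in the Northern Hemisphere the Coriolis force deflects motion to the right, so the geostrophic wind blows 90° to the right of the pressure-gradient force (low pressure on the left).
Rotating 135° by 90° clockwise gives 225° — the wind blows toward the southwest.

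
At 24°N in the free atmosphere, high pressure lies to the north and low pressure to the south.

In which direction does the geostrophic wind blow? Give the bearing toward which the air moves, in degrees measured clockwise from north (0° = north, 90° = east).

270°

The pressure-gradient force points toward the south (bearing 180°).
Geostrophic balance: in the Northern Hemisphere the Coriolis force deflects motion to the right, so the geostrophic wind blows 90° to the right of the pressure-gradient force (low pressure on the left).
Rotating 180° by 90° clockwise gives 270° — the wind blows toward the west.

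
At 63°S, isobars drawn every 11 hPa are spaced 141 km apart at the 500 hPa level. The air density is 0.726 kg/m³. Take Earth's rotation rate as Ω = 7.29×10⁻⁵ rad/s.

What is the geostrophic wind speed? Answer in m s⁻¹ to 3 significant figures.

Coriolis parameter at 63°S:
f = 2Ω sin φ = 2 × 7.29×10⁻⁵ × sin 63° = 1.30×10⁻⁴ s⁻¹
Pressure gradient: |∂P/∂n| = 1100 Pa / 141000 m = 7.80×10⁻³ Pa/m
Geostrophic balance (pressure-gradient force = Coriolis force):
V_g = (1/(fρ)) |∂P/∂n| = 7.80×10⁻³ / (1.30×10⁻⁴ × 0.726) = 82.7 m/s

82.7 m s⁻¹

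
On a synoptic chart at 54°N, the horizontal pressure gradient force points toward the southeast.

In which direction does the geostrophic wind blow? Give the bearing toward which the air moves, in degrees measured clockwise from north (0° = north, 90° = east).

225°

The pressure-gradient force points toward the southeast (bearing 135°).
Geostrophic balance: in the Northern Hemisphere the Coriolis force deflects motion to the right, so the geostrophic wind blows 90° to the right of the pressure-gradient force (low pressure on the left).
Rotating 135° by 90° clockwise gives 225° — the wind blows toward the southwest.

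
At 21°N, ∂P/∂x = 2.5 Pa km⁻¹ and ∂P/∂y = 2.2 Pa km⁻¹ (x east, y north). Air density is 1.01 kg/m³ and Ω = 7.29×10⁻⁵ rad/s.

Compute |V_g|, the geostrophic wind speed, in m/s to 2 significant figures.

Coriolis parameter at 21°N:
f = 2Ω sin φ = 2 × 7.29×10⁻⁵ × sin 21° = 5.23×10⁻⁵ s⁻¹
Component geostrophic relations (x east, y north):
u_g = −(1/(fρ)) ∂P/∂y,  v_g = (1/(fρ)) ∂P/∂x
u_g = −(2.2×10⁻³)/(5.23×10⁻⁵ × 1.01) = −41.7 m/s;  v_g = (2.5×10⁻³)/(5.23×10⁻⁵ × 1.01) = 47.4 m/s
|V_g| = √(u_g² + v_g²) = 63.1 m/s

63 m/s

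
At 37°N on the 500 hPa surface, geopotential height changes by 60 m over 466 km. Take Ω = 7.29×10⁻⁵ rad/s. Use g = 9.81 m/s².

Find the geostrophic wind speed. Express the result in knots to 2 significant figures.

Coriolis parameter at 37°N:
f = 2Ω sin φ = 2 × 7.29×10⁻⁵ × sin 37° = 8.77×10⁻⁵ s⁻¹
Height gradient: |∂Z/∂n| = 60 m / 466000 m = 1.29×10⁻⁴
On a pressure surface, geostrophic balance gives V_g = (g/f)|∂Z/∂n|:
V_g = 9.81 × 1.29×10⁻⁴ / 8.77×10⁻⁵ = 14.4 m/s
Converting: 14.4 m/s × 1.944 = 28 knots

28 knots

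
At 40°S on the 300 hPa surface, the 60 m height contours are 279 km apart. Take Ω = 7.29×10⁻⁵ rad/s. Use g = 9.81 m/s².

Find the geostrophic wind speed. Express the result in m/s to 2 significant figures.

23 m/s

Coriolis parameter at 40°S:
f = 2Ω sin φ = 2 × 7.29×10⁻⁵ × sin 40° = 9.37×10⁻⁵ s⁻¹
Height gradient: |∂Z/∂n| = 60 m / 279000 m = 2.15×10⁻⁴
On a pressure surface, geostrophic balance gives V_g = (g/f)|∂Z/∂n|:
V_g = 9.81 × 2.15×10⁻⁴ / 9.37×10⁻⁵ = 22.5 m/s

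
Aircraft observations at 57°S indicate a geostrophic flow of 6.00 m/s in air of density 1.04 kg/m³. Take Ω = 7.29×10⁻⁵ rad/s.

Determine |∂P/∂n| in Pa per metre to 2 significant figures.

Coriolis parameter at 57°S:
f = 2Ω sin φ = 2 × 7.29×10⁻⁵ × sin 57° = 1.22×10⁻⁴ s⁻¹
Geostrophic balance rearranged: |∂P/∂n| = f ρ V_g
|∂P/∂n| = 1.22×10⁻⁴ × 1.04 × 6.00 = 7.63×10⁻⁴ Pa/m

7.6×10⁻⁴ Pa/m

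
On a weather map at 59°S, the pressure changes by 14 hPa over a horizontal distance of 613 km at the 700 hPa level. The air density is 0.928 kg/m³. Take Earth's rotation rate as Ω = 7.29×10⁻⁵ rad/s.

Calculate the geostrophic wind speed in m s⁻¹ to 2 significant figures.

20 m s⁻¹

Coriolis parameter at 59°S:
f = 2Ω sin φ = 2 × 7.29×10⁻⁵ × sin 59° = 1.25×10⁻⁴ s⁻¹
Pressure gradient: |∂P/∂n| = 1400 Pa / 613000 m = 2.28×10⁻³ Pa/m
Geostrophic balance (pressure-gradient force = Coriolis force):
V_g = (1/(fρ)) |∂P/∂n| = 2.28×10⁻³ / (1.25×10⁻⁴ × 0.928) = 19.7 m/s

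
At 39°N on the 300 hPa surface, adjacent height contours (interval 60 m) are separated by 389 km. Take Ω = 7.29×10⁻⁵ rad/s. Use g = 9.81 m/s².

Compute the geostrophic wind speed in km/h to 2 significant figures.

Coriolis parameter at 39°N:
f = 2Ω sin φ = 2 × 7.29×10⁻⁵ × sin 39° = 9.18×10⁻⁵ s⁻¹
Height gradient: |∂Z/∂n| = 60 m / 389000 m = 1.54×10⁻⁴
On a pressure surface, geostrophic balance gives V_g = (g/f)|∂Z/∂n|:
V_g = 9.81 × 1.54×10⁻⁴ / 9.18×10⁻⁵ = 16.5 m/s
Converting: 16.5 m/s × 3.6 = 59 km/h

59 km/h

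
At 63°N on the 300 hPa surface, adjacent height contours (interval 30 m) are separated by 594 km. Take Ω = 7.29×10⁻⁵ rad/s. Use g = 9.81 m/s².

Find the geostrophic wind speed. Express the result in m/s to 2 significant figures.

Coriolis parameter at 63°N:
f = 2Ω sin φ = 2 × 7.29×10⁻⁵ × sin 63° = 1.30×10⁻⁴ s⁻¹
Height gradient: |∂Z/∂n| = 30 m / 594000 m = 5.05×10⁻⁵
On a pressure surface, geostrophic balance gives V_g = (g/f)|∂Z/∂n|:
V_g = 9.81 × 5.05×10⁻⁵ / 1.30×10⁻⁴ = 3.81 m/s

3.8 m/s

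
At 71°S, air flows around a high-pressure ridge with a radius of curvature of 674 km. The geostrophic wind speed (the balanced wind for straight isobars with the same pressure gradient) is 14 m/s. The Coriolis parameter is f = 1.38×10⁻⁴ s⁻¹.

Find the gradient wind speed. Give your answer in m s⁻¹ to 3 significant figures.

17.2 m s⁻¹

Around a high, pressure-gradient force acts outward with centrifugal, so Coriolis balances both:
fV = (1/ρ)|∂P/∂n| + V²/R  →  V² − fR·V + fR·V_g = 0
With fR = 1.38×10⁻⁴ × 674×10³ m = 93.0 m/s:
V = [fR − √((fR)² − 4 fR V_g)]/2 = [93.0 − √(93.0² − 4×93.0×14)]/2 = 17.2 m/s
Supergeostrophic (V > V_g = 14 m/s), as expected around a high.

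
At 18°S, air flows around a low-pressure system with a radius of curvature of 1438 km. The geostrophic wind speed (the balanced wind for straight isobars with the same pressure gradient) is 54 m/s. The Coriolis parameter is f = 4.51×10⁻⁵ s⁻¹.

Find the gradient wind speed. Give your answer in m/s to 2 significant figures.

35 m/s

Around a low, centrifugal force acts outward with Coriolis, so pressure-gradient force balances both:
(1/ρ)|∂P/∂n| = fV + V²/R  →  V² + fR·V − fR·V_g = 0
With fR = 4.51×10⁻⁵ × 1438×10³ m = 64.9 m/s:
V = [−fR + √((fR)² + 4 fR V_g)]/2 = [−64.9 + √(64.9² + 4×64.9×54)]/2 = 35.1 m/s
Subgeostrophic (V < V_g = 54 m/s), as expected around a low.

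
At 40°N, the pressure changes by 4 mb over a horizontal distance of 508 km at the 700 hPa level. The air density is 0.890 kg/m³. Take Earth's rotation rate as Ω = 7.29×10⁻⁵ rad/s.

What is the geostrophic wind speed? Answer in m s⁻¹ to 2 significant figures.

Coriolis parameter at 40°N:
f = 2Ω sin φ = 2 × 7.29×10⁻⁵ × sin 40° = 9.37×10⁻⁵ s⁻¹
Pressure gradient: |∂P/∂n| = 400 Pa / 508000 m = 7.87×10⁻⁴ Pa/m
Geostrophic balance (pressure-gradient force = Coriolis force):
V_g = (1/(fρ)) |∂P/∂n| = 7.87×10⁻⁴ / (9.37×10⁻⁵ × 0.890) = 9.44 m/s

9.4 m s⁻¹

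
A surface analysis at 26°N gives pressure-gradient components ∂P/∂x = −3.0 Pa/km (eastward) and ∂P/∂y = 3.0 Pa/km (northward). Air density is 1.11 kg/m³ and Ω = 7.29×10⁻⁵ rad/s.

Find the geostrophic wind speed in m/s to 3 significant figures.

59.8 m/s

Coriolis parameter at 26°N:
f = 2Ω sin φ = 2 × 7.29×10⁻⁵ × sin 26° = 6.39×10⁻⁵ s⁻¹
Component geostrophic relations (x east, y north):
u_g = −(1/(fρ)) ∂P/∂y,  v_g = (1/(fρ)) ∂P/∂x
u_g = −(3.0×10⁻³)/(6.39×10⁻⁵ × 1.11) = −42.3 m/s;  v_g = (−3.0×10⁻³)/(6.39×10⁻⁵ × 1.11) = −42.3 m/s
|V_g| = √(u_g² + v_g²) = 59.8 m/s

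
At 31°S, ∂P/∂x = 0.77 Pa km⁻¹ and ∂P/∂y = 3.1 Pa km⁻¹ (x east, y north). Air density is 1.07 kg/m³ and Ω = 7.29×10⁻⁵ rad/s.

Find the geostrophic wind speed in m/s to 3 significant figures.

39.8 m/s

Coriolis parameter at 31°S:
f = 2Ω sin φ = 2 × 7.29×10⁻⁵ × sin 31° = 7.51×10⁻⁵ s⁻¹
In the Southern Hemisphere f is negative: f = −7.51×10⁻⁵ s⁻¹.
Component geostrophic relations (x east, y north):
u_g = −(1/(fρ)) ∂P/∂y,  v_g = (1/(fρ)) ∂P/∂x
u_g = −(3.1×10⁻³)/(−7.51×10⁻⁵ × 1.07) = 38.6 m/s;  v_g = (0.77×10⁻³)/(−7.51×10⁻⁵ × 1.07) = −9.58 m/s
|V_g| = √(u_g² + v_g²) = 39.8 m/s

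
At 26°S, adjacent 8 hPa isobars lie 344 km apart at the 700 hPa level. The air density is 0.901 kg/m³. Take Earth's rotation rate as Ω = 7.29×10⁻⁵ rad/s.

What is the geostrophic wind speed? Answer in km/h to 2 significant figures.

Coriolis parameter at 26°S:
f = 2Ω sin φ = 2 × 7.29×10⁻⁵ × sin 26° = 6.39×10⁻⁵ s⁻¹
Pressure gradient: |∂P/∂n| = 800 Pa / 344000 m = 2.33×10⁻³ Pa/m
Geostrophic balance (pressure-gradient force = Coriolis force):
V_g = (1/(fρ)) |∂P/∂n| = 2.33×10⁻³ / (6.39×10⁻⁵ × 0.901) = 40.4 m/s
Converting: 40.4 m/s × 3.6 = 150 km/h

150 km/h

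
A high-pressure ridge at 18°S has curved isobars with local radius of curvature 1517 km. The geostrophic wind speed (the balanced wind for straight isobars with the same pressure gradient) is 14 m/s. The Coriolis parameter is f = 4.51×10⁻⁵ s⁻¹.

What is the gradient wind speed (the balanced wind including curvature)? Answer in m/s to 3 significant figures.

Around a high, pressure-gradient force acts outward with centrifugal, so Coriolis balances both:
fV = (1/ρ)|∂P/∂n| + V²/R  →  V² − fR·V + fR·V_g = 0
With fR = 4.51×10⁻⁵ × 1517×10³ m = 68.4 m/s:
V = [fR − √((fR)² − 4 fR V_g)]/2 = [68.4 − √(68.4² − 4×68.4×14)]/2 = 19.6 m/s
Supergeostrophic (V > V_g = 14 m/s), as expected around a high.

19.6 m/s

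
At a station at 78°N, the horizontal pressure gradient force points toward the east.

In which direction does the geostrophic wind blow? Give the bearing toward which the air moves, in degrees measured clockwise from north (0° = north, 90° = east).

The pressure-gradient force points toward the east (bearing 090°).
Geostrophic balance: in the Northern Hemisphere the Coriolis force deflects motion to the right, so the geostrophic wind blows 90° to the right of the pressure-gradient force (low pressure on the left).
Rotating 090° by 90° clockwise gives 180° — the wind blows toward the south.

180°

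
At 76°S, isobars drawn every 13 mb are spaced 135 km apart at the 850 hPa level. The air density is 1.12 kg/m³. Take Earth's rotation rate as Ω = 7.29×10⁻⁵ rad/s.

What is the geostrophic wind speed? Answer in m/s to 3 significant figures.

60.8 m/s

Coriolis parameter at 76°S:
f = 2Ω sin φ = 2 × 7.29×10⁻⁵ × sin 76° = 1.41×10⁻⁴ s⁻¹
Pressure gradient: |∂P/∂n| = 1300 Pa / 135000 m = 9.63×10⁻³ Pa/m
Geostrophic balance (pressure-gradient force = Coriolis force):
V_g = (1/(fρ)) |∂P/∂n| = 9.63×10⁻³ / (1.41×10⁻⁴ × 1.12) = 60.8 m/s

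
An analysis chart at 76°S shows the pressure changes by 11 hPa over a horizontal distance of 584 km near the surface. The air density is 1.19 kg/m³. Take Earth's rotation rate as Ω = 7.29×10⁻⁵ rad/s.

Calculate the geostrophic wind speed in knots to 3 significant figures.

21.7 knots

Coriolis parameter at 76°S:
f = 2Ω sin φ = 2 × 7.29×10⁻⁵ × sin 76° = 1.41×10⁻⁴ s⁻¹
Pressure gradient: |∂P/∂n| = 1100 Pa / 584000 m = 1.88×10⁻³ Pa/m
Geostrophic balance (pressure-gradient force = Coriolis force):
V_g = (1/(fρ)) |∂P/∂n| = 1.88×10⁻³ / (1.41×10⁻⁴ × 1.19) = 11.2 m/s
Converting: 11.2 m/s × 1.944 = 21.7 knots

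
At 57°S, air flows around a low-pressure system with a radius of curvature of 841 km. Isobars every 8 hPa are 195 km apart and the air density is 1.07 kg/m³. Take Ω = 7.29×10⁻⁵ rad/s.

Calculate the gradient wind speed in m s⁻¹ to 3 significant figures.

Coriolis parameter at 57°S:
f = 2Ω sin φ = 2 × 7.29×10⁻⁵ × sin 57° = 1.22×10⁻⁴ s⁻¹
Pressure gradient: |∂P/∂n| = 800 Pa / 195000 m = 4.10×10⁻³ Pa/m
Geostrophic speed: V_g = |∂P/∂n|/(fρ) = 4.10×10⁻³/(1.22×10⁻⁴ × 1.07) = 31.4 m/s
Around a low, centrifugal force acts outward with Coriolis, so pressure-gradient force balances both:
(1/ρ)|∂P/∂n| = fV + V²/R  →  V² + fR·V − fR·V_g = 0
With fR = 1.22×10⁻⁴ × 841×10³ m = 103 m/s:
V = [−fR + √((fR)² + 4 fR V_g)]/2 = [−103 + √(103² + 4×103×31.4)]/2 = 25.2 m/s
Subgeostrophic (V < V_g = 31.4 m/s), as expected around a low.

25.2 m s⁻¹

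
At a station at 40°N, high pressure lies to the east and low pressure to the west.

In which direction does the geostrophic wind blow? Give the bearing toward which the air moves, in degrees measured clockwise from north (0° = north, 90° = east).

The pressure-gradient force points toward the west (bearing 270°).
Geostrophic balance: in the Northern Hemisphere the Coriolis force deflects motion to the right, so the geostrophic wind blows 90° to the right of the pressure-gradient force (low pressure on the left).
Rotating 270° by 90° clockwise gives 000° — the wind blows toward the north.

000°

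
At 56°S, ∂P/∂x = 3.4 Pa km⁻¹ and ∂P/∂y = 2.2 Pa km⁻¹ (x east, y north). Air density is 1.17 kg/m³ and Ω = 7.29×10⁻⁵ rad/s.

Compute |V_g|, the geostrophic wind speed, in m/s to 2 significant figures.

Coriolis parameter at 56°S:
f = 2Ω sin φ = 2 × 7.29×10⁻⁵ × sin 56° = 1.21×10⁻⁴ s⁻¹
In the Southern Hemisphere f is negative: f = −1.21×10⁻⁴ s⁻¹.
Component geostrophic relations (x east, y north):
u_g = −(1/(fρ)) ∂P/∂y,  v_g = (1/(fρ)) ∂P/∂x
u_g = −(2.2×10⁻³)/(−1.21×10⁻⁴ × 1.17) = 15.6 m/s;  v_g = (3.4×10⁻³)/(−1.21×10⁻⁴ × 1.17) = −24.0 m/s
|V_g| = √(u_g² + v_g²) = 28.6 m/s

29 m/s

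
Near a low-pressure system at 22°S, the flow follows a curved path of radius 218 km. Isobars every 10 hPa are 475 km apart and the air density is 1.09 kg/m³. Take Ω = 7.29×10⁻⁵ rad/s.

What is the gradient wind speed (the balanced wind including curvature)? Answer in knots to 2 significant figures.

30 knots

Coriolis parameter at 22°S:
f = 2Ω sin φ = 2 × 7.29×10⁻⁵ × sin 22° = 5.46×10⁻⁵ s⁻¹
Pressure gradient: |∂P/∂n| = 1000 Pa / 475000 m = 2.11×10⁻³ Pa/m
Geostrophic speed: V_g = |∂P/∂n|/(fρ) = 2.11×10⁻³/(5.46×10⁻⁵ × 1.09) = 35.4 m/s
Around a low, centrifugal force acts outward with Coriolis, so pressure-gradient force balances both:
(1/ρ)|∂P/∂n| = fV + V²/R  →  V² + fR·V − fR·V_g = 0
With fR = 5.46×10⁻⁵ × 218×10³ m = 11.9 m/s:
V = [−fR + √((fR)² + 4 fR V_g)]/2 = [−11.9 + √(11.9² + 4×11.9×35.4)]/2 = 15.4 m/s
Subgeostrophic (V < V_g = 35.4 m/s), as expected around a low.
Converting: 15.4 m/s × 1.944 = 30 knots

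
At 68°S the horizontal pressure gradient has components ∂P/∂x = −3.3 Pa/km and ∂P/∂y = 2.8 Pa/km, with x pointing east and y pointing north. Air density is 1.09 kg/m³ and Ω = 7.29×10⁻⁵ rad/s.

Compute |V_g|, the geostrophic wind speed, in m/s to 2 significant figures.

Coriolis parameter at 68°S:
f = 2Ω sin φ = 2 × 7.29×10⁻⁵ × sin 68° = 1.35×10⁻⁴ s⁻¹
In the Southern Hemisphere f is negative: f = −1.35×10⁻⁴ s⁻¹.
Component geostrophic relations (x east, y north):
u_g = −(1/(fρ)) ∂P/∂y,  v_g = (1/(fρ)) ∂P/∂x
u_g = −(2.8×10⁻³)/(−1.35×10⁻⁴ × 1.09) = 19.0 m/s;  v_g = (−3.3×10⁻³)/(−1.35×10⁻⁴ × 1.09) = 22.4 m/s
|V_g| = √(u_g² + v_g²) = 29.4 m/s

29 m/s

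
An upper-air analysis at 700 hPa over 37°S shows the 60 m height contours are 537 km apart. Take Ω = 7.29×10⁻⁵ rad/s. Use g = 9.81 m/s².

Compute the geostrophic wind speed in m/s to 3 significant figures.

12.5 m/s

Coriolis parameter at 37°S:
f = 2Ω sin φ = 2 × 7.29×10⁻⁵ × sin 37° = 8.77×10⁻⁵ s⁻¹
Height gradient: |∂Z/∂n| = 60 m / 537000 m = 1.12×10⁻⁴
On a pressure surface, geostrophic balance gives V_g = (g/f)|∂Z/∂n|:
V_g = 9.81 × 1.12×10⁻⁴ / 8.77×10⁻⁵ = 12.5 m/s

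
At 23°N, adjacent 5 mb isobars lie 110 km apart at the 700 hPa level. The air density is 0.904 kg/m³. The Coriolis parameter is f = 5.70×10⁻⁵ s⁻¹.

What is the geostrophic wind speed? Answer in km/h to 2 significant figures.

Pressure gradient: |∂P/∂n| = 500 Pa / 110000 m = 4.55×10⁻³ Pa/m
Geostrophic balance (pressure-gradient force = Coriolis force):
V_g = (1/(fρ)) |∂P/∂n| = 4.55×10⁻³ / (5.70×10⁻⁵ × 0.904) = 88.2 m/s
Converting: 88.2 m/s × 3.6 = 320 km/h

320 km/h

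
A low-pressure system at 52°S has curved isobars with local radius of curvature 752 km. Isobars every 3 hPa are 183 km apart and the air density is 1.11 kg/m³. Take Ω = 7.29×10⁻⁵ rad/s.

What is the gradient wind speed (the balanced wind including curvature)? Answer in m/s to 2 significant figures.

Coriolis parameter at 52°S:
f = 2Ω sin φ = 2 × 7.29×10⁻⁵ × sin 52° = 1.15×10⁻⁴ s⁻¹
Pressure gradient: |∂P/∂n| = 300 Pa / 183000 m = 1.64×10⁻³ Pa/m
Geostrophic speed: V_g = |∂P/∂n|/(fρ) = 1.64×10⁻³/(1.15×10⁻⁴ × 1.11) = 12.9 m/s
Around a low, centrifugal force acts outward with Coriolis, so pressure-gradient force balances both:
(1/ρ)|∂P/∂n| = fV + V²/R  →  V² + fR·V − fR·V_g = 0
With fR = 1.15×10⁻⁴ × 752×10³ m = 86.4 m/s:
V = [−fR + √((fR)² + 4 fR V_g)]/2 = [−86.4 + √(86.4² + 4×86.4×12.9)]/2 = 11.4 m/s
Subgeostrophic (V < V_g = 12.9 m/s), as expected around a low.

11 m/s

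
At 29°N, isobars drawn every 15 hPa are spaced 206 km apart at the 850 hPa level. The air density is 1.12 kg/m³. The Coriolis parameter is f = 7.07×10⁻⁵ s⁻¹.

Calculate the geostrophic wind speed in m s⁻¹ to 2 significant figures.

92 m s⁻¹

Pressure gradient: |∂P/∂n| = 1500 Pa / 206000 m = 7.28×10⁻³ Pa/m
Geostrophic balance (pressure-gradient force = Coriolis force):
V_g = (1/(fρ)) |∂P/∂n| = 7.28×10⁻³ / (7.07×10⁻⁵ × 1.12) = 92.0 m/s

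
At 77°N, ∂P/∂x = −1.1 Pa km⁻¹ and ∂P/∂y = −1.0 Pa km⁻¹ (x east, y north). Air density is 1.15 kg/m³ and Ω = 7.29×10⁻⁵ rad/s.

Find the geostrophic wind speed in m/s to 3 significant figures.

Coriolis parameter at 77°N:
f = 2Ω sin φ = 2 × 7.29×10⁻⁵ × sin 77° = 1.42×10⁻⁴ s⁻¹
Component geostrophic relations (x east, y north):
u_g = −(1/(fρ)) ∂P/∂y,  v_g = (1/(fρ)) ∂P/∂x
u_g = −(−1.0×10⁻³)/(1.42×10⁻⁴ × 1.15) = 6.12 m/s;  v_g = (−1.1×10⁻³)/(1.42×10⁻⁴ × 1.15) = −6.73 m/s
|V_g| = √(u_g² + v_g²) = 9.10 m/s

9.10 m/s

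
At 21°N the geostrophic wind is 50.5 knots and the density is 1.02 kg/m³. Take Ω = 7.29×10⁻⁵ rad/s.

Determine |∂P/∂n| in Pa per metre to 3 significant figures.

1.38×10⁻³ Pa/m

Coriolis parameter at 21°N:
f = 2Ω sin φ = 2 × 7.29×10⁻⁵ × sin 21° = 5.23×10⁻⁵ s⁻¹
Wind speed in SI: 50.5 knots = 26.0 m/s
Geostrophic balance rearranged: |∂P/∂n| = f ρ V_g
|∂P/∂n| = 5.23×10⁻⁵ × 1.02 × 26.0 = 1.38×10⁻³ Pa/m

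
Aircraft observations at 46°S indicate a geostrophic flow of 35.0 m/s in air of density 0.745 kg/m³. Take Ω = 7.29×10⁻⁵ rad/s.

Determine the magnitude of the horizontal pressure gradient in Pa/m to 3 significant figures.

2.73×10⁻³ Pa/m

Coriolis parameter at 46°S:
f = 2Ω sin φ = 2 × 7.29×10⁻⁵ × sin 46° = 1.05×10⁻⁴ s⁻¹
Geostrophic balance rearranged: |∂P/∂n| = f ρ V_g
|∂P/∂n| = 1.05×10⁻⁴ × 0.745 × 35.0 = 2.73×10⁻³ Pa/m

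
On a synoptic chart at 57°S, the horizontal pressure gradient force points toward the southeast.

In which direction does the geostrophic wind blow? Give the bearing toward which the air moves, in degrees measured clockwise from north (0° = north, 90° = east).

The pressure-gradient force points toward the southeast (bearing 135°).
Geostrophic balance: in the Southern Hemisphere the Coriolis force deflects motion to the left, so the geostrophic wind blows 90° to the left of the pressure-gradient force (low pressure on the right).
Rotating 135° by 90° counterclockwise gives 045° — the wind blows toward the northeast.

045°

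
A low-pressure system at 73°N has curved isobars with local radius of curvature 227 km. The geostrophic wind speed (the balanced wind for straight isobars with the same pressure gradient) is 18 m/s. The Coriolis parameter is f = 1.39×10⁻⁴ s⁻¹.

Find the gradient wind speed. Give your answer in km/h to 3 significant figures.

Around a low, centrifugal force acts outward with Coriolis, so pressure-gradient force balances both:
(1/ρ)|∂P/∂n| = fV + V²/R  →  V² + fR·V − fR·V_g = 0
With fR = 1.39×10⁻⁴ × 227×10³ m = 31.6 m/s:
V = [−fR + √((fR)² + 4 fR V_g)]/2 = [−31.6 + √(31.6² + 4×31.6×18)]/2 = 12.8 m/s
Subgeostrophic (V < V_g = 18 m/s), as expected around a low.
Converting: 12.8 m/s × 3.6 = 46.1 km/h

46.1 km/h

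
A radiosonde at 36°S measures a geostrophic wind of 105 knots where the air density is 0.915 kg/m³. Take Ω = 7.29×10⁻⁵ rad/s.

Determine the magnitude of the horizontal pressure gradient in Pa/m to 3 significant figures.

4.24×10⁻³ Pa/m

Coriolis parameter at 36°S:
f = 2Ω sin φ = 2 × 7.29×10⁻⁵ × sin 36° = 8.57×10⁻⁵ s⁻¹
Wind speed in SI: 105 knots = 54.0 m/s
Geostrophic balance rearranged: |∂P/∂n| = f ρ V_g
|∂P/∂n| = 8.57×10⁻⁵ × 0.915 × 54.0 = 4.24×10⁻³ Pa/m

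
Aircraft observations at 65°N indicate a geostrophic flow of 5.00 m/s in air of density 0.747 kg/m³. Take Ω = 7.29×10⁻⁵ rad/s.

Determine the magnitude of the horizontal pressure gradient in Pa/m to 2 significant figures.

4.9×10⁻⁴ Pa/m

Coriolis parameter at 65°N:
f = 2Ω sin φ = 2 × 7.29×10⁻⁵ × sin 65° = 1.32×10⁻⁴ s⁻¹
Geostrophic balance rearranged: |∂P/∂n| = f ρ V_g
|∂P/∂n| = 1.32×10⁻⁴ × 0.747 × 5.00 = 4.94×10⁻⁴ Pa/m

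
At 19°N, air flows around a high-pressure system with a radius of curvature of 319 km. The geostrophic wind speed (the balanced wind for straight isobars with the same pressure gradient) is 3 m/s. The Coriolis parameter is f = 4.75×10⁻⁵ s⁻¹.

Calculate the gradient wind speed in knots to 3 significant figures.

8.01 knots

Around a high, pressure-gradient force acts outward with centrifugal, so Coriolis balances both:
fV = (1/ρ)|∂P/∂n| + V²/R  →  V² − fR·V + fR·V_g = 0
With fR = 4.75×10⁻⁵ × 319×10³ m = 15.2 m/s:
V = [fR − √((fR)² − 4 fR V_g)]/2 = [15.2 − √(15.2² − 4×15.2×3)]/2 = 4.12 m/s
Supergeostrophic (V > V_g = 3 m/s), as expected around a high.
Converting: 4.12 m/s × 1.944 = 8.01 knots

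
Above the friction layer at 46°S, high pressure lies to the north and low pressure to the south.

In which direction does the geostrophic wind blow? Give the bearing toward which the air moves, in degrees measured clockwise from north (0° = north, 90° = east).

090°

The pressure-gradient force points toward the south (bearing 180°).
Geostrophic balance: in the Southern Hemisphere the Coriolis force deflects motion to the left, so the geostrophic wind blows 90° to the left of the pressure-gradient force (low pressure on the right).
Rotating 180° by 90° counterclockwise gives 090° — the wind blows toward the east.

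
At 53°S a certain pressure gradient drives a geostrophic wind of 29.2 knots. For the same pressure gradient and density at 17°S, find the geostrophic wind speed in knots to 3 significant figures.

With the same pressure gradient and density, V_g ∝ 1/f ∝ 1/sin φ.
V₂ = V₁ · sin φ₁ / sin φ₂ = 29.2 × sin 53° / sin 17°
V₂ = 29.2 × 0.7986/0.2924 = 79.8 knots

79.8 knots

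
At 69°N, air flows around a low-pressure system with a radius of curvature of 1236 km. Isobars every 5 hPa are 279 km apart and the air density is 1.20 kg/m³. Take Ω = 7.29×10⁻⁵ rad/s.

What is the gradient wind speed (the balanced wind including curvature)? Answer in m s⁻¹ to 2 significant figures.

Coriolis parameter at 69°N:
f = 2Ω sin φ = 2 × 7.29×10⁻⁵ × sin 69° = 1.36×10⁻⁴ s⁻¹
Pressure gradient: |∂P/∂n| = 500 Pa / 279000 m = 1.79×10⁻³ Pa/m
Geostrophic speed: V_g = |∂P/∂n|/(fρ) = 1.79×10⁻³/(1.36×10⁻⁴ × 1.20) = 11.0 m/s
Around a low, centrifugal force acts outward with Coriolis, so pressure-gradient force balances both:
(1/ρ)|∂P/∂n| = fV + V²/R  →  V² + fR·V − fR·V_g = 0
With fR = 1.36×10⁻⁴ × 1236×10³ m = 168 m/s:
V = [−fR + √((fR)² + 4 fR V_g)]/2 = [−168 + √(168² + 4×168×11)]/2 = 10.3 m/s
Subgeostrophic (V < V_g = 11 m/s), as expected around a low.

10 m s⁻¹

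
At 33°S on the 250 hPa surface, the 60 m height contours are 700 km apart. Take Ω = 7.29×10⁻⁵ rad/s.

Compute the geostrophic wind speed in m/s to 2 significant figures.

11 m/s

Coriolis parameter at 33°S:
f = 2Ω sin φ = 2 × 7.29×10⁻⁵ × sin 33° = 7.94×10⁻⁵ s⁻¹
Height gradient: |∂Z/∂n| = 60 m / 700000 m = 8.57×10⁻⁵
On a pressure surface, geostrophic balance gives V_g = (g/f)|∂Z/∂n|:
V_g = 9.81 × 8.57×10⁻⁵ / 7.94×10⁻⁵ = 10.6 m/s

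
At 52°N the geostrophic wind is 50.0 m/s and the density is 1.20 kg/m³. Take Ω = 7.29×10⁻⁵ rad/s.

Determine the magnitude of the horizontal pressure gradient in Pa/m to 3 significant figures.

6.89×10⁻³ Pa/m

Coriolis parameter at 52°N:
f = 2Ω sin φ = 2 × 7.29×10⁻⁵ × sin 52° = 1.15×10⁻⁴ s⁻¹
Geostrophic balance rearranged: |∂P/∂n| = f ρ V_g
|∂P/∂n| = 1.15×10⁻⁴ × 1.20 × 50.0 = 6.89×10⁻³ Pa/m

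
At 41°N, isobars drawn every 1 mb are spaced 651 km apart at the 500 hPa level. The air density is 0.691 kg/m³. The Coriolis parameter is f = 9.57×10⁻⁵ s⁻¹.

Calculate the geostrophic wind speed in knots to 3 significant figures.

4.52 knots

Pressure gradient: |∂P/∂n| = 100 Pa / 651000 m = 1.54×10⁻⁴ Pa/m
Geostrophic balance (pressure-gradient force = Coriolis force):
V_g = (1/(fρ)) |∂P/∂n| = 1.54×10⁻⁴ / (9.57×10⁻⁵ × 0.691) = 2.32 m/s
Converting: 2.32 m/s × 1.944 = 4.52 knots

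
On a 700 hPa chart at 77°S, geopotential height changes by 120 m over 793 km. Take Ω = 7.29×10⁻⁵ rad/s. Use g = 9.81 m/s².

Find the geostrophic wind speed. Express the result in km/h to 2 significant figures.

Coriolis parameter at 77°S:
f = 2Ω sin φ = 2 × 7.29×10⁻⁵ × sin 77° = 1.42×10⁻⁴ s⁻¹
Height gradient: |∂Z/∂n| = 120 m / 793000 m = 1.51×10⁻⁴
On a pressure surface, geostrophic balance gives V_g = (g/f)|∂Z/∂n|:
V_g = 9.81 × 1.51×10⁻⁴ / 1.42×10⁻⁴ = 10.4 m/s
Converting: 10.4 m/s × 3.6 = 38 km/h

38 km/h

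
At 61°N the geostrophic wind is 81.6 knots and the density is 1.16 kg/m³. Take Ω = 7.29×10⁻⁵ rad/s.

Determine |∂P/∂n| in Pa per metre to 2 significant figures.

Coriolis parameter at 61°N:
f = 2Ω sin φ = 2 × 7.29×10⁻⁵ × sin 61° = 1.28×10⁻⁴ s⁻¹
Wind speed in SI: 81.6 knots = 42.0 m/s
Geostrophic balance rearranged: |∂P/∂n| = f ρ V_g
|∂P/∂n| = 1.28×10⁻⁴ × 1.16 × 42.0 = 6.21×10⁻³ Pa/m

6.2×10⁻³ Pa/m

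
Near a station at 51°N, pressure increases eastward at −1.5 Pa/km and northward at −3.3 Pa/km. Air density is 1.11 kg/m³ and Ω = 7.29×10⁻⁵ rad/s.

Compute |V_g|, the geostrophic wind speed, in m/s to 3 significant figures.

Coriolis parameter at 51°N:
f = 2Ω sin φ = 2 × 7.29×10⁻⁵ × sin 51° = 1.13×10⁻⁴ s⁻¹
Component geostrophic relations (x east, y north):
u_g = −(1/(fρ)) ∂P/∂y,  v_g = (1/(fρ)) ∂P/∂x
u_g = −(−3.3×10⁻³)/(1.13×10⁻⁴ × 1.11) = 26.2 m/s;  v_g = (−1.5×10⁻³)/(1.13×10⁻⁴ × 1.11) = −11.9 m/s
|V_g| = √(u_g² + v_g²) = 28.8 m/s

28.8 m/s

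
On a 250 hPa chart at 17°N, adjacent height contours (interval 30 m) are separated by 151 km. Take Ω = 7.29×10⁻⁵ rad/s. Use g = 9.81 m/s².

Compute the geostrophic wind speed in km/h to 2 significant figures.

Coriolis parameter at 17°N:
f = 2Ω sin φ = 2 × 7.29×10⁻⁵ × sin 17° = 4.26×10⁻⁵ s⁻¹
Height gradient: |∂Z/∂n| = 30 m / 151000 m = 1.99×10⁻⁴
On a pressure surface, geostrophic balance gives V_g = (g/f)|∂Z/∂n|:
V_g = 9.81 × 1.99×10⁻⁴ / 4.26×10⁻⁵ = 45.7 m/s
Converting: 45.7 m/s × 3.6 = 160 km/h

160 km/h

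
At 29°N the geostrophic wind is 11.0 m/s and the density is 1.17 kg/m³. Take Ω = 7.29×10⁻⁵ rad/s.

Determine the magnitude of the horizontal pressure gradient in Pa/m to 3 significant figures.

Coriolis parameter at 29°N:
f = 2Ω sin φ = 2 × 7.29×10⁻⁵ × sin 29° = 7.07×10⁻⁵ s⁻¹
Geostrophic balance rearranged: |∂P/∂n| = f ρ V_g
|∂P/∂n| = 7.07×10⁻⁵ × 1.17 × 11.0 = 9.10×10⁻⁴ Pa/m

9.10×10⁻⁴ Pa/m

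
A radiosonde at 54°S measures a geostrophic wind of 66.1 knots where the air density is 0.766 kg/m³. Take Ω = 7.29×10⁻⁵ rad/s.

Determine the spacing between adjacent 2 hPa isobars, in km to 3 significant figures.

Coriolis parameter at 54°S:
f = 2Ω sin φ = 2 × 7.29×10⁻⁵ × sin 54° = 1.18×10⁻⁴ s⁻¹
Wind speed in SI: 66.1 knots = 34.0 m/s
Geostrophic balance rearranged: |∂P/∂n| = f ρ V_g
|∂P/∂n| = 1.18×10⁻⁴ × 0.766 × 34.0 = 3.07×10⁻³ Pa/m
Isobar spacing: Δn = ΔP/|∂P/∂n| = 200 Pa / 3.07×10⁻³ Pa/m = 65095 m ≈ 65.1 km

65.1 km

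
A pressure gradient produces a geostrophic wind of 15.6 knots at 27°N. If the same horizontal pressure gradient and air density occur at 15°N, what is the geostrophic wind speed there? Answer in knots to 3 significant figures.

27.4 knots

With the same pressure gradient and density, V_g ∝ 1/f ∝ 1/sin φ.
V₂ = V₁ · sin φ₁ / sin φ₂ = 15.6 × sin 27° / sin 15°
V₂ = 15.6 × 0.4540/0.2588 = 27.4 knots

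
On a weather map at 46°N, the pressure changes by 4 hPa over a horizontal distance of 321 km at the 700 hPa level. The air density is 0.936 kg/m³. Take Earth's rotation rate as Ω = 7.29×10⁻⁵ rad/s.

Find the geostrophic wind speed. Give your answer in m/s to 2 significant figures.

13 m/s

Coriolis parameter at 46°N:
f = 2Ω sin φ = 2 × 7.29×10⁻⁵ × sin 46° = 1.05×10⁻⁴ s⁻¹
Pressure gradient: |∂P/∂n| = 400 Pa / 321000 m = 1.25×10⁻³ Pa/m
Geostrophic balance (pressure-gradient force = Coriolis force):
V_g = (1/(fρ)) |∂P/∂n| = 1.25×10⁻³ / (1.05×10⁻⁴ × 0.936) = 12.7 m/s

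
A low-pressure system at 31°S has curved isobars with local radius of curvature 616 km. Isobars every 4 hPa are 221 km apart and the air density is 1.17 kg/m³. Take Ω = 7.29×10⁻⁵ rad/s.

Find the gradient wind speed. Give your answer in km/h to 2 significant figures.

Coriolis parameter at 31°S:
f = 2Ω sin φ = 2 × 7.29×10⁻⁵ × sin 31° = 7.51×10⁻⁵ s⁻¹
Pressure gradient: |∂P/∂n| = 400 Pa / 221000 m = 1.81×10⁻³ Pa/m
Geostrophic speed: V_g = |∂P/∂n|/(fρ) = 1.81×10⁻³/(7.51×10⁻⁵ × 1.17) = 20.6 m/s
Around a low, centrifugal force acts outward with Coriolis, so pressure-gradient force balances both:
(1/ρ)|∂P/∂n| = fV + V²/R  →  V² + fR·V − fR·V_g = 0
With fR = 7.51×10⁻⁵ × 616×10³ m = 46.3 m/s:
V = [−fR + √((fR)² + 4 fR V_g)]/2 = [−46.3 + √(46.3² + 4×46.3×20.6)]/2 = 15.4 m/s
Subgeostrophic (V < V_g = 20.6 m/s), as expected around a low.
Converting: 15.4 m/s × 3.6 = 56 km/h

56 km/h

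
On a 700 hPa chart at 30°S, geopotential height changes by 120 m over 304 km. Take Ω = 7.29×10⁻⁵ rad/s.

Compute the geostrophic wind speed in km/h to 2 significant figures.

Coriolis parameter at 30°S:
f = 2Ω sin φ = 2 × 7.29×10⁻⁵ × sin 30° = 7.29×10⁻⁵ s⁻¹
Height gradient: |∂Z/∂n| = 120 m / 304000 m = 3.95×10⁻⁴
On a pressure surface, geostrophic balance gives V_g = (g/f)|∂Z/∂n|:
V_g = 9.81 × 3.95×10⁻⁴ / 7.29×10⁻⁵ = 53.1 m/s
Converting: 53.1 m/s × 3.6 = 190 km/h

190 km/h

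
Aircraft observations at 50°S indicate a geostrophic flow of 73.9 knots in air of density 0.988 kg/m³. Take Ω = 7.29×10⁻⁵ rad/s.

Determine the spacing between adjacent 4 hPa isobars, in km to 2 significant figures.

Coriolis parameter at 50°S:
f = 2Ω sin φ = 2 × 7.29×10⁻⁵ × sin 50° = 1.12×10⁻⁴ s⁻¹
Wind speed in SI: 73.9 knots = 38.0 m/s
Geostrophic balance rearranged: |∂P/∂n| = f ρ V_g
|∂P/∂n| = 1.12×10⁻⁴ × 0.988 × 38.0 = 4.20×10⁻³ Pa/m
Isobar spacing: Δn = ΔP/|∂P/∂n| = 400 Pa / 4.20×10⁻³ Pa/m = 95347 m ≈ 95 km

95 km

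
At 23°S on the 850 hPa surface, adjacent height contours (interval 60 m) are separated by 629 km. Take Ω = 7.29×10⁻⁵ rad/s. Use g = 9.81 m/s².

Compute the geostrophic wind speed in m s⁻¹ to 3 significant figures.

Coriolis parameter at 23°S:
f = 2Ω sin φ = 2 × 7.29×10⁻⁵ × sin 23° = 5.70×10⁻⁵ s⁻¹
Height gradient: |∂Z/∂n| = 60 m / 629000 m = 9.54×10⁻⁵
On a pressure surface, geostrophic balance gives V_g = (g/f)|∂Z/∂n|:
V_g = 9.81 × 9.54×10⁻⁵ / 5.70×10⁻⁵ = 16.4 m/s

16.4 m s⁻¹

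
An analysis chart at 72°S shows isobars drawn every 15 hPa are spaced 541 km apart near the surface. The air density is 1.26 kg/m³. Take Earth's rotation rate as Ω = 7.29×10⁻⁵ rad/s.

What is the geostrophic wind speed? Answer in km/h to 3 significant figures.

Coriolis parameter at 72°S:
f = 2Ω sin φ = 2 × 7.29×10⁻⁵ × sin 72° = 1.39×10⁻⁴ s⁻¹
Pressure gradient: |∂P/∂n| = 1500 Pa / 541000 m = 2.77×10⁻³ Pa/m
Geostrophic balance (pressure-gradient force = Coriolis force):
V_g = (1/(fρ)) |∂P/∂n| = 2.77×10⁻³ / (1.39×10⁻⁴ × 1.26) = 15.9 m/s
Converting: 15.9 m/s × 3.6 = 57.1 km/h

57.1 km/h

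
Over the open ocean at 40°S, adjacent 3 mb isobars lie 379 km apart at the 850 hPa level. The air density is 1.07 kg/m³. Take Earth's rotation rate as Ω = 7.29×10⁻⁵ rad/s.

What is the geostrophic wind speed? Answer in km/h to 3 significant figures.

28.4 km/h

Coriolis parameter at 40°S:
f = 2Ω sin φ = 2 × 7.29×10⁻⁵ × sin 40° = 9.37×10⁻⁵ s⁻¹
Pressure gradient: |∂P/∂n| = 300 Pa / 379000 m = 7.92×10⁻⁴ Pa/m
Geostrophic balance (pressure-gradient force = Coriolis force):
V_g = (1/(fρ)) |∂P/∂n| = 7.92×10⁻⁴ / (9.37×10⁻⁵ × 1.07) = 7.89 m/s
Converting: 7.89 m/s × 3.6 = 28.4 km/h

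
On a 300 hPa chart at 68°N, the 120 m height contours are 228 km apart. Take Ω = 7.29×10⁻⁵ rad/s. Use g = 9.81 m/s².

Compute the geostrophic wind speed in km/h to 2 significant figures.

140 km/h

Coriolis parameter at 68°N:
f = 2Ω sin φ = 2 × 7.29×10⁻⁵ × sin 68° = 1.35×10⁻⁴ s⁻¹
Height gradient: |∂Z/∂n| = 120 m / 228000 m = 5.26×10⁻⁴
On a pressure surface, geostrophic balance gives V_g = (g/f)|∂Z/∂n|:
V_g = 9.81 × 5.26×10⁻⁴ / 1.35×10⁻⁴ = 38.2 m/s
Converting: 38.2 m/s × 3.6 = 140 km/h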